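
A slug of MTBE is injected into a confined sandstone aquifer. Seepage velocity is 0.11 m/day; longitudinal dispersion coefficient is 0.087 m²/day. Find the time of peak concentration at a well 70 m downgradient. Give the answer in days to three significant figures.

629 days

For the 1D instantaneous-source solution, setting ∂C/∂t = 0 at fixed x gives v²t² + 2Dt − x² = 0, so t = (√(D² + v²x²) − D)/v².
√(D² + v²x²) = √(0.087² + 0.11² × 70²) = 7.700; v² = 0.0121.
t = (7.700 − 0.087)/0.0121 = 629 days (vs. the pure-advection estimate x/v = 636 d).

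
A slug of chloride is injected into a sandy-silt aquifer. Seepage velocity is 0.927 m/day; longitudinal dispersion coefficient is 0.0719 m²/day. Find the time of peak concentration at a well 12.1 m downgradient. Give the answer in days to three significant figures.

For the 1D instantaneous-source solution, setting ∂C/∂t = 0 at fixed x gives v²t² + 2Dt − x² = 0, so t = (√(D² + v²x²) − D)/v².
√(D² + v²x²) = √(0.0719² + 0.927² × 12.1²) = 11.22; v² = 0.859329.
t = (11.22 − 0.0719)/0.859329 = 13.0 days (vs. the pure-advection estimate x/v = 13.1 d).

13.0 days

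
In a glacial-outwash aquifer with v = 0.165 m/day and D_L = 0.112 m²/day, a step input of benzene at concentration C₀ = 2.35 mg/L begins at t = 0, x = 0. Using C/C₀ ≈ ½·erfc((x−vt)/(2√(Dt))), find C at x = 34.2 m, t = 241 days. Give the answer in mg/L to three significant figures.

For a continuous step input, C/C₀ ≈ ½·erfc((x−vt)/(2√(Dt))).
vt = 0.165 × 241 = 39.765 m and 2√(Dt) = 2√(0.112 × 241) = 10.39 m.
Argument (x−vt)/(2√(Dt)) = (34.2 − 39.765)/10.39 = -0.5356; ½·erfc(-0.5356) = 0.7756.
C = 2.35 × 0.7756 = 1.82 mg/L.

1.82 mg/L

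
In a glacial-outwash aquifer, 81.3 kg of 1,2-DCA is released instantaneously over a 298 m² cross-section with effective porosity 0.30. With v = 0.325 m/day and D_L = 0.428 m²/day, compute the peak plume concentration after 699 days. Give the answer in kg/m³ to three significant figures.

The peak of an instantaneous 1D plume sits at x = vt; there the Gaussian factor is 1 and C_max = M/(n_e·A·√(4πDt)), where n_e·A is the pore area the mass is dissolved in.
√(4πDt) = √(4π × 0.428 × 699) = 61.31 m, so C_max = 81.3/(0.30 × 298 × 61.31) = 0.0148 kg/m³.

0.0148 kg/m³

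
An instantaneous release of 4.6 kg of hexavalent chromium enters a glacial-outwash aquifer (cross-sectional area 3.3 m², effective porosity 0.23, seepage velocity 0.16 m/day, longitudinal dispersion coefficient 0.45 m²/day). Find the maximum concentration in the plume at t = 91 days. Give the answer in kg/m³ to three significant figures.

The peak of an instantaneous 1D plume sits at x = vt; there the Gaussian factor is 1 and C_max = M/(n_e·A·√(4πDt)), where n_e·A is the pore area the mass is dissolved in.
√(4πDt) = √(4π × 0.45 × 91) = 22.68 m, so C_max = 4.6/(0.23 × 3.3 × 22.68) = 0.267 kg/m³.

0.267 kg/m³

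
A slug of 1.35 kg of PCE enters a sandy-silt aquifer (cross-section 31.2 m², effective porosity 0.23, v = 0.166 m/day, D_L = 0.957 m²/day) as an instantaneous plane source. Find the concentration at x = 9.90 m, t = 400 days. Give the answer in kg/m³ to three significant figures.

0.000337 kg/m³

For an instantaneous plane source, C(x,t) = M/(n_e·A·√(4πDt)) · exp(−(x−vt)²/(4Dt)), with n_e·A the pore (flow) area.
Plume center vt = 0.166 × 400 = 66.4 m, so the well at 9.90 m is 56.5 m upgradient of the peak.
√(4πDt) = 69.36 m, giving peak height M/(n_e·A·√(4πDt)) = 1.35/(0.23 × 31.2 × 69.36) = 0.002712 kg/m³.
(x−vt)²/(4Dt) = (-56.5)²/(4 × 0.957 × 400) = 2.085; exp(−2.085) = 0.1243.
C = 0.002712 × 0.1243 = 0.000337 kg/m³.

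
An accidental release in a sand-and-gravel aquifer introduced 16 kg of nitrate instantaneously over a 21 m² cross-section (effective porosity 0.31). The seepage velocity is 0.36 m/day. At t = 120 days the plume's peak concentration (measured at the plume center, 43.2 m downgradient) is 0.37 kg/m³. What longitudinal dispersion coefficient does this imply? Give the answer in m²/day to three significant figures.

At the plume center C_max = M/(n_e·A·√(4πDt)), so D = M²/(4πt·(n_e·A·C_max)²).
n_e·A·C_max = 0.31 × 21 × 0.37 = 2.409 kg/m.
D = 16²/(4π × 120 × 2.409²) = 0.0293 m²/day.

0.0293 m²/day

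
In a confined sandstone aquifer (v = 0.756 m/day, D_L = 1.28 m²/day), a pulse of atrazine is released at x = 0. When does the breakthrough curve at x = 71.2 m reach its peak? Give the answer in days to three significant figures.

For the 1D instantaneous-source solution, setting ∂C/∂t = 0 at fixed x gives v²t² + 2Dt − x² = 0, so t = (√(D² + v²x²) − D)/v².
√(D² + v²x²) = √(1.28² + 0.756² × 71.2²) = 53.84; v² = 0.571536.
t = (53.84 − 1.28)/0.571536 = 92.0 days (vs. the pure-advection estimate x/v = 94.2 d).

92.0 days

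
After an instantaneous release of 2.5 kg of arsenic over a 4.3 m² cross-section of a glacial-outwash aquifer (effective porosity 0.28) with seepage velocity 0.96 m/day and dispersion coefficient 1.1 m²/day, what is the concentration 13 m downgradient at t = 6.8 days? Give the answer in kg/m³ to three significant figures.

For an instantaneous plane source, C(x,t) = M/(n_e·A·√(4πDt)) · exp(−(x−vt)²/(4Dt)), with n_e·A the pore (flow) area.
Plume center vt = 0.96 × 6.8 = 6.528 m, so the well at 13 m is 6.472 m downgradient of the peak.
√(4πDt) = 9.695 m, giving peak height M/(n_e·A·√(4πDt)) = 2.5/(0.28 × 4.3 × 9.695) = 0.2142 kg/m³.
(x−vt)²/(4Dt) = (6.472)²/(4 × 1.1 × 6.8) = 1.400; exp(−1.400) = 0.2466.
C = 0.2142 × 0.2466 = 0.0528 kg/m³.

0.0528 kg/m³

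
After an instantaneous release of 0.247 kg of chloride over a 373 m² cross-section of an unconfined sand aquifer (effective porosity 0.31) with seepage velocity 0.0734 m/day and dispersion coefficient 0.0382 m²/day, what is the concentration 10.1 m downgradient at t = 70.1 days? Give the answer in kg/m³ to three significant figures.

For an instantaneous plane source, C(x,t) = M/(n_e·A·√(4πDt)) · exp(−(x−vt)²/(4Dt)), with n_e·A the pore (flow) area.
Plume center vt = 0.0734 × 70.1 = 5.14534 m, so the well at 10.1 m is 4.95466 m downgradient of the peak.
√(4πDt) = 5.801 m, giving peak height M/(n_e·A·√(4πDt)) = 0.247/(0.31 × 373 × 5.801) = 0.0003682 kg/m³.
(x−vt)²/(4Dt) = (4.95466)²/(4 × 0.0382 × 70.1) = 2.292; exp(−2.292) = 0.1011.
C = 0.0003682 × 0.1011 = 3.72e-05 kg/m³.

3.72e-05 kg/m³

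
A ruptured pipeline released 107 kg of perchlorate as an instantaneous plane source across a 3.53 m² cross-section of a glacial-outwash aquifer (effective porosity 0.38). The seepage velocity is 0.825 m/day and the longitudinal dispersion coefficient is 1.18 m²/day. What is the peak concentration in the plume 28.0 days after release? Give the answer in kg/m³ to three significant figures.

The peak of an instantaneous 1D plume sits at x = vt; there the Gaussian factor is 1 and C_max = M/(n_e·A·√(4πDt)), where n_e·A is the pore area the mass is dissolved in.
√(4πDt) = √(4π × 1.18 × 28.0) = 20.38 m, so C_max = 107/(0.38 × 3.53 × 20.38) = 3.91 kg/m³.

3.91 kg/m³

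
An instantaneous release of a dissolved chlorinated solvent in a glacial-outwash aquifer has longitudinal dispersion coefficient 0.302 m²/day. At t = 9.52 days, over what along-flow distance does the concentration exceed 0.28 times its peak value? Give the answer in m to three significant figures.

The plume is Gaussian with σ = √(2Dt) = √(2 × 0.302 × 9.52) = 2.398 m.
C/C_peak = exp(−Δx²/(2σ²)) = 0.28 ⇒ Δx = σ·√(−2 ln 0.28) = 2.398 × 1.596 = 3.827 m.
Width = 2Δx = 7.65 m.

7.65 m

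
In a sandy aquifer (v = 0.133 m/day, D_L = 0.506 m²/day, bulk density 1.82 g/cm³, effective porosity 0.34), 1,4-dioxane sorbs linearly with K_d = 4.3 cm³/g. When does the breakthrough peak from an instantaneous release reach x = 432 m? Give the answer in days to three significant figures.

Retardation factor R = 1 + ρ_b·K_d/n = 1 + 1.82 × 4.3/0.34 = 24.02.
Sorption retards both mechanisms: v_R = v/R = 0.005537 m/day, D_R = D/R = 0.02107 m²/day.
Peak time from v_R²t² + 2D_R t − x² = 0: t = (√(D_R² + v_R²x²) − D_R)/v_R².
√(D_R² + v_R²x²) = √(0.02107² + 0.005537² × 432²) = 2.392; v_R² = 3.066e-05.
t = (2.392 − 0.02107)/3.066e-05 = 77300 days.

77300 days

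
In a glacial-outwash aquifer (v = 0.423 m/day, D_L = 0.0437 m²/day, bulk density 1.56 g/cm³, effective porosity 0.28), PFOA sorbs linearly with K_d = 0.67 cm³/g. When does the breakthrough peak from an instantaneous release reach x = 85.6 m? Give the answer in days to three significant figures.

Retardation factor R = 1 + ρ_b·K_d/n = 1 + 1.56 × 0.67/0.28 = 4.733.
Sorption retards both mechanisms: v_R = v/R = 0.08937 m/day, D_R = D/R = 0.009233 m²/day.
Peak time from v_R²t² + 2D_R t − x² = 0: t = (√(D_R² + v_R²x²) − D_R)/v_R².
√(D_R² + v_R²x²) = √(0.009233² + 0.08937² × 85.6²) = 7.650; v_R² = 0.007987.
t = (7.650 − 0.009233)/0.007987 = 957 days.

957 days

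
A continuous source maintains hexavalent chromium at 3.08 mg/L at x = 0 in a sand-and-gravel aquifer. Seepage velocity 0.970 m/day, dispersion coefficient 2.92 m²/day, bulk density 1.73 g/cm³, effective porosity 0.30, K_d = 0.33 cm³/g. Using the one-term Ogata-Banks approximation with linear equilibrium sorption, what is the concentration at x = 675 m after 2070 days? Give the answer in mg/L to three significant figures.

1.85 mg/L

Retardation factor R = 1 + ρ_b·K_d/n = 1 + 1.73 × 0.33/0.30 = 2.903.
Sorption retards both mechanisms: v_R = v/R = 0.3341 m/day, D_R = D/R = 1.006 m²/day.
v_R·t = 0.3341 × 2070 = 691.587 m; 2√(D_R t) = 91.27 m; argument = (675 − 691.587)/91.27 = -0.1817.
C = C₀ × ½·erfc(-0.1817) = 3.08 × 0.6014 = 1.85 mg/L.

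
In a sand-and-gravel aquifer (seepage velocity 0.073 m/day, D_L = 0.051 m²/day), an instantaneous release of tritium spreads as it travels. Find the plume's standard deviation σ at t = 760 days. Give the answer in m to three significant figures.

8.80 m

Dispersive spreading gives a Gaussian with σ² = 2Dt; advection only shifts the center.
σ = √(2 × 0.051 × 760) = 8.80 m.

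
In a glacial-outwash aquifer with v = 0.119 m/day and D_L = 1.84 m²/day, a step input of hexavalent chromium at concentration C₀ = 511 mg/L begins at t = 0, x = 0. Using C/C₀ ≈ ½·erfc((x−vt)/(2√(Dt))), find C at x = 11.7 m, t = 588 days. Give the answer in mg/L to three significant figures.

457 mg/L

For a continuous step input, C/C₀ ≈ ½·erfc((x−vt)/(2√(Dt))).
vt = 0.119 × 588 = 69.972 m and 2√(Dt) = 2√(1.84 × 588) = 65.79 m.
Argument (x−vt)/(2√(Dt)) = (11.7 − 69.972)/65.79 = -0.8857; ½·erfc(-0.8857) = 0.8948.
C = 511 × 0.8948 = 457 mg/L.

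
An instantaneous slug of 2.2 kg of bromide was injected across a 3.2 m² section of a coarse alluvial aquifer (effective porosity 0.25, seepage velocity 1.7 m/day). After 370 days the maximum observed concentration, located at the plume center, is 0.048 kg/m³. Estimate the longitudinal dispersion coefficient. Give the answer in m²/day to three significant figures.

0.706 m²/day

At the plume center C_max = M/(n_e·A·√(4πDt)), so D = M²/(4πt·(n_e·A·C_max)²).
n_e·A·C_max = 0.25 × 3.2 × 0.048 = 0.03840 kg/m.
D = 2.2²/(4π × 370 × 0.03840²) = 0.706 m²/day.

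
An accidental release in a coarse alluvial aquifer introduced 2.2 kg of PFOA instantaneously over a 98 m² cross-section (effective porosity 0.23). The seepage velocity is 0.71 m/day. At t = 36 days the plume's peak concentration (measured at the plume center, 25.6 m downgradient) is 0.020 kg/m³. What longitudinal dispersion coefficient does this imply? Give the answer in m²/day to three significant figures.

0.0526 m²/day

At the plume center C_max = M/(n_e·A·√(4πDt)), so D = M²/(4πt·(n_e·A·C_max)²).
n_e·A·C_max = 0.23 × 98 × 0.020 = 0.4508 kg/m.
D = 2.2²/(4π × 36 × 0.4508²) = 0.0526 m²/day.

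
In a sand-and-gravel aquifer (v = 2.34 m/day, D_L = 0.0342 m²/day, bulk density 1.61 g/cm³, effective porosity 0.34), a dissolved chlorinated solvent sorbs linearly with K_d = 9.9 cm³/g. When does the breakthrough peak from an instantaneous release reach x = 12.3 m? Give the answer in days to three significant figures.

251 days

Retardation factor R = 1 + ρ_b·K_d/n = 1 + 1.61 × 9.9/0.34 = 47.88.
Sorption retards both mechanisms: v_R = v/R = 0.04887 m/day, D_R = D/R = 0.0007143 m²/day.
Peak time from v_R²t² + 2D_R t − x² = 0: t = (√(D_R² + v_R²x²) − D_R)/v_R².
√(D_R² + v_R²x²) = √(0.0007143² + 0.04887² × 12.3²) = 0.6011; v_R² = 0.002388.
t = (0.6011 − 0.0007143)/0.002388 = 251 days.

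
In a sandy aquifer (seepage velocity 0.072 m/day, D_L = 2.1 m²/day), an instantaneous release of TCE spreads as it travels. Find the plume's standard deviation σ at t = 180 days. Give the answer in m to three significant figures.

27.5 m

Dispersive spreading gives a Gaussian with σ² = 2Dt; advection only shifts the center.
σ = √(2 × 2.1 × 180) = 27.5 m.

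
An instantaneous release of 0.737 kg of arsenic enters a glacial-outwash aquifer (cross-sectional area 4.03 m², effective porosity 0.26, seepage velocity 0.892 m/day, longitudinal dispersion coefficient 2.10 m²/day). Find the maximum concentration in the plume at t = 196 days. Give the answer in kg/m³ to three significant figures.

The peak of an instantaneous 1D plume sits at x = vt; there the Gaussian factor is 1 and C_max = M/(n_e·A·√(4πDt)), where n_e·A is the pore area the mass is dissolved in.
√(4πDt) = √(4π × 2.10 × 196) = 71.92 m, so C_max = 0.737/(0.26 × 4.03 × 71.92) = 0.00978 kg/m³.

0.00978 kg/m³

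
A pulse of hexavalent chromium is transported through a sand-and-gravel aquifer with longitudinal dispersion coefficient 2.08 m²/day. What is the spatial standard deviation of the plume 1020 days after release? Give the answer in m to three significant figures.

65.1 m

Dispersive spreading gives a Gaussian with σ² = 2Dt; advection only shifts the center.
σ = √(2 × 2.08 × 1020) = 65.1 m.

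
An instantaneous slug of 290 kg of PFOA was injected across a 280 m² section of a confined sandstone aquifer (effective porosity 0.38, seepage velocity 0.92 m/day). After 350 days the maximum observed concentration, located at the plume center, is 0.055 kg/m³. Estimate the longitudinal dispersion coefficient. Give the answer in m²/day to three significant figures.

0.558 m²/day

At the plume center C_max = M/(n_e·A·√(4πDt)), so D = M²/(4πt·(n_e·A·C_max)²).
n_e·A·C_max = 0.38 × 280 × 0.055 = 5.852 kg/m.
D = 290²/(4π × 350 × 5.852²) = 0.558 m²/day.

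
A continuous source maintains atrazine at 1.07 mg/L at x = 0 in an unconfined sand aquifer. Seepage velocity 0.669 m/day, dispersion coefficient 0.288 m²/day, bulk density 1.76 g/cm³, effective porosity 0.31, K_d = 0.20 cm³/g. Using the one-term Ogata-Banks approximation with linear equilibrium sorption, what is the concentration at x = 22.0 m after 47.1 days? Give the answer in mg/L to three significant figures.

Retardation factor R = 1 + ρ_b·K_d/n = 1 + 1.76 × 0.20/0.31 = 2.135.
Sorption retards both mechanisms: v_R = v/R = 0.3133 m/day, D_R = D/R = 0.1349 m²/day.
v_R·t = 0.3133 × 47.1 = 14.75643 m; 2√(D_R t) = 5.041 m; argument = (22.0 − 14.75643)/5.041 = 1.437.
C = C₀ × ½·erfc(1.437) = 1.07 × 0.02107 = 0.0225 mg/L.

0.0225 mg/L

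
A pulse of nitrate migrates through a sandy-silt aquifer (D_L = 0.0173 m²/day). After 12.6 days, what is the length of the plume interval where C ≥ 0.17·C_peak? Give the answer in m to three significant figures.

The plume is Gaussian with σ = √(2Dt) = √(2 × 0.0173 × 12.6) = 0.6603 m.
C/C_peak = exp(−Δx²/(2σ²)) = 0.17 ⇒ Δx = σ·√(−2 ln 0.17) = 0.6603 × 1.883 = 1.243 m.
Width = 2Δx = 2.49 m.

2.49 m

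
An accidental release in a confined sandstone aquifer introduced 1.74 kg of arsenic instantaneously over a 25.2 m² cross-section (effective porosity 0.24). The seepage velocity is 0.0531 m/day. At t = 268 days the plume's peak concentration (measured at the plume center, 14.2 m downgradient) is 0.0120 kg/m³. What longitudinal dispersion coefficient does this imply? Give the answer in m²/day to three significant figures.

0.171 m²/day

At the plume center C_max = M/(n_e·A·√(4πDt)), so D = M²/(4πt·(n_e·A·C_max)²).
n_e·A·C_max = 0.24 × 25.2 × 0.0120 = 0.07258 kg/m.
D = 1.74²/(4π × 268 × 0.07258²) = 0.171 m²/day.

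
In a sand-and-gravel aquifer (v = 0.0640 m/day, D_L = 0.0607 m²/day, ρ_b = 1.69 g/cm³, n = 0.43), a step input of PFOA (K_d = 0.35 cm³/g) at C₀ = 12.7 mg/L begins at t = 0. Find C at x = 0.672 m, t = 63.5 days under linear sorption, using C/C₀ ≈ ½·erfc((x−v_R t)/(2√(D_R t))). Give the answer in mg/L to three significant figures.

Retardation factor R = 1 + ρ_b·K_d/n = 1 + 1.69 × 0.35/0.43 = 2.376.
Sorption retards both mechanisms: v_R = v/R = 0.02694 m/day, D_R = D/R = 0.02555 m²/day.
v_R·t = 0.02694 × 63.5 = 1.71069 m; 2√(D_R t) = 2.547 m; argument = (0.672 − 1.71069)/2.547 = -0.4078.
C = C₀ × ½·erfc(-0.4078) = 12.7 × 0.7179 = 9.12 mg/L.

9.12 mg/L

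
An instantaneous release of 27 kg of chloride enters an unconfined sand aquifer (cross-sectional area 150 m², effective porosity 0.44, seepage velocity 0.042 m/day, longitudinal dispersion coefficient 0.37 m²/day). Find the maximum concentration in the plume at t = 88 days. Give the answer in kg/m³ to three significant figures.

The peak of an instantaneous 1D plume sits at x = vt; there the Gaussian factor is 1 and C_max = M/(n_e·A·√(4πDt)), where n_e·A is the pore area the mass is dissolved in.
√(4πDt) = √(4π × 0.37 × 88) = 20.23 m, so C_max = 27/(0.44 × 150 × 20.23) = 0.0202 kg/m³.

0.0202 kg/m³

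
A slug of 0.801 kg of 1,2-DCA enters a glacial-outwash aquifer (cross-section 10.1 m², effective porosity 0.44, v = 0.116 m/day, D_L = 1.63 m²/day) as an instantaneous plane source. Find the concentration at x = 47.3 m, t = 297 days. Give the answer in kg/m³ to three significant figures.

For an instantaneous plane source, C(x,t) = M/(n_e·A·√(4πDt)) · exp(−(x−vt)²/(4Dt)), with n_e·A the pore (flow) area.
Plume center vt = 0.116 × 297 = 34.452 m, so the well at 47.3 m is 12.848 m downgradient of the peak.
√(4πDt) = 78.00 m, giving peak height M/(n_e·A·√(4πDt)) = 0.801/(0.44 × 10.1 × 78.00) = 0.002311 kg/m³.
(x−vt)²/(4Dt) = (12.848)²/(4 × 1.63 × 297) = 0.08524; exp(−0.08524) = 0.9183.
C = 0.002311 × 0.9183 = 0.00212 kg/m³.

0.00212 kg/m³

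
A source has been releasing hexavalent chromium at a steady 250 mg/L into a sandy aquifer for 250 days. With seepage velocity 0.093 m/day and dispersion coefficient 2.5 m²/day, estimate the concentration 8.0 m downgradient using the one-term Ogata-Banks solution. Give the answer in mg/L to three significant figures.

For a continuous step input, C/C₀ ≈ ½·erfc((x−vt)/(2√(Dt))).
vt = 0.093 × 250 = 23.25 m and 2√(Dt) = 2√(2.5 × 250) = 50.00 m.
Argument (x−vt)/(2√(Dt)) = (8.0 − 23.25)/50.00 = -0.3050; ½·erfc(-0.3050) = 0.6669.
C = 250 × 0.6669 = 167 mg/L.

167 mg/L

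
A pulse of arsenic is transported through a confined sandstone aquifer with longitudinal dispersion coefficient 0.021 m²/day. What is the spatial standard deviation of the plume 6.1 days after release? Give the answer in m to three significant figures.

Dispersive spreading gives a Gaussian with σ² = 2Dt; advection only shifts the center.
σ = √(2 × 0.021 × 6.1) = 0.506 m.

0.506 m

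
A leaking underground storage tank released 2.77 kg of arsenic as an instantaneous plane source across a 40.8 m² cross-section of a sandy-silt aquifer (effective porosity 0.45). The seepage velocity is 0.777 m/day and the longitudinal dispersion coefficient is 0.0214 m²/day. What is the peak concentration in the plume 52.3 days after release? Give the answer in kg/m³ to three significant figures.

The peak of an instantaneous 1D plume sits at x = vt; there the Gaussian factor is 1 and C_max = M/(n_e·A·√(4πDt)), where n_e·A is the pore area the mass is dissolved in.
√(4πDt) = √(4π × 0.0214 × 52.3) = 3.750 m, so C_max = 2.77/(0.45 × 40.8 × 3.750) = 0.0402 kg/m³.

0.0402 kg/m³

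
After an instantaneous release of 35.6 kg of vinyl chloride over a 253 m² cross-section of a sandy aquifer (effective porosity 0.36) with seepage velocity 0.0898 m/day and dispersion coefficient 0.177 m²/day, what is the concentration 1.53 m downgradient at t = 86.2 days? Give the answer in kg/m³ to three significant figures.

For an instantaneous plane source, C(x,t) = M/(n_e·A·√(4πDt)) · exp(−(x−vt)²/(4Dt)), with n_e·A the pore (flow) area.
Plume center vt = 0.0898 × 86.2 = 7.74076 m, so the well at 1.53 m is 6.21076 m upgradient of the peak.
√(4πDt) = 13.85 m, giving peak height M/(n_e·A·√(4πDt)) = 35.6/(0.36 × 253 × 13.85) = 0.02822 kg/m³.
(x−vt)²/(4Dt) = (-6.21076)²/(4 × 0.177 × 86.2) = 0.6320; exp(−0.6320) = 0.5315.
C = 0.02822 × 0.5315 = 0.0150 kg/m³.

0.0150 kg/m³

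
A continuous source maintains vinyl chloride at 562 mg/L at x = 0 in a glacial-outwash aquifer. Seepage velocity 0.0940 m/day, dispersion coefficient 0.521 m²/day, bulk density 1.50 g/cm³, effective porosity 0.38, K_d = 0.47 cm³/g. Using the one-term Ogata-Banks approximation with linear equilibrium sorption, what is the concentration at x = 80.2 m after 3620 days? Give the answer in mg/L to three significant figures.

Retardation factor R = 1 + ρ_b·K_d/n = 1 + 1.50 × 0.47/0.38 = 2.855.
Sorption retards both mechanisms: v_R = v/R = 0.03292 m/day, D_R = D/R = 0.1825 m²/day.
v_R·t = 0.03292 × 3620 = 119.1704 m; 2√(D_R t) = 51.41 m; argument = (80.2 − 119.1704)/51.41 = -0.7580.
C = C₀ × ½·erfc(-0.7580) = 562 × 0.8581 = 482 mg/L.

482 mg/L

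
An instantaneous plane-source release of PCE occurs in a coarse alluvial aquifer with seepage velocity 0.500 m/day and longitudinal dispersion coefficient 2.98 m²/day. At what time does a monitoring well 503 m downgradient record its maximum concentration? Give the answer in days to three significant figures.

For the 1D instantaneous-source solution, setting ∂C/∂t = 0 at fixed x gives v²t² + 2Dt − x² = 0, so t = (√(D² + v²x²) − D)/v².
√(D² + v²x²) = √(2.98² + 0.500² × 503²) = 251.5; v² = 0.25.
t = (251.5 − 2.98)/0.25 = 994 days (vs. the pure-advection estimate x/v = 1010 d).

994 days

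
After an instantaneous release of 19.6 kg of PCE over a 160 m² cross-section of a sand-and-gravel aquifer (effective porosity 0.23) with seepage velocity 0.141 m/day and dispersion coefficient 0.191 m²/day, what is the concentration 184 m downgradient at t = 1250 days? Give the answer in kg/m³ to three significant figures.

0.00913 kg/m³

For an instantaneous plane source, C(x,t) = M/(n_e·A·√(4πDt)) · exp(−(x−vt)²/(4Dt)), with n_e·A the pore (flow) area.
Plume center vt = 0.141 × 1250 = 176.25 m, so the well at 184 m is 7.75 m downgradient of the peak.
√(4πDt) = 54.77 m, giving peak height M/(n_e·A·√(4πDt)) = 19.6/(0.23 × 160 × 54.77) = 0.009724 kg/m³.
(x−vt)²/(4Dt) = (7.75)²/(4 × 0.191 × 1250) = 0.06289; exp(−0.06289) = 0.9390.
C = 0.009724 × 0.9390 = 0.00913 kg/m³.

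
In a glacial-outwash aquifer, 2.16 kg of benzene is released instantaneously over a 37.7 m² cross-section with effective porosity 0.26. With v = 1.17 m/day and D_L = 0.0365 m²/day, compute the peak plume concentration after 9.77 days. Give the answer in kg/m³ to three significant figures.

The peak of an instantaneous 1D plume sits at x = vt; there the Gaussian factor is 1 and C_max = M/(n_e·A·√(4πDt)), where n_e·A is the pore area the mass is dissolved in.
√(4πDt) = √(4π × 0.0365 × 9.77) = 2.117 m, so C_max = 2.16/(0.26 × 37.7 × 2.117) = 0.104 kg/m³.

0.104 kg/m³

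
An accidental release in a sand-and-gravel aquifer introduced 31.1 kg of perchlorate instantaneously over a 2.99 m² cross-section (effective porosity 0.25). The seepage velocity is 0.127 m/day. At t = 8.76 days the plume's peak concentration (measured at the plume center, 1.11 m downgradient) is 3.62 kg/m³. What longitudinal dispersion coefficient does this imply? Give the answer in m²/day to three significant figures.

At the plume center C_max = M/(n_e·A·√(4πDt)), so D = M²/(4πt·(n_e·A·C_max)²).
n_e·A·C_max = 0.25 × 2.99 × 3.62 = 2.706 kg/m.
D = 31.1²/(4π × 8.76 × 2.706²) = 1.20 m²/day.

1.20 m²/day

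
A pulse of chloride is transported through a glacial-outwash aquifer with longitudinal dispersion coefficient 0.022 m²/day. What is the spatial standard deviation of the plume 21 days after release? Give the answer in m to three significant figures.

0.961 m

Dispersive spreading gives a Gaussian with σ² = 2Dt; advection only shifts the center.
σ = √(2 × 0.022 × 21) = 0.961 m.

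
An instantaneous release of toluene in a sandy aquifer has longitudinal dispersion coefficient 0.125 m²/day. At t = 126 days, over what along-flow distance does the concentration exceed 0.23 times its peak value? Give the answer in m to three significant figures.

19.2 m

The plume is Gaussian with σ = √(2Dt) = √(2 × 0.125 × 126) = 5.612 m.
C/C_peak = exp(−Δx²/(2σ²)) = 0.23 ⇒ Δx = σ·√(−2 ln 0.23) = 5.612 × 1.714 = 9.619 m.
Width = 2Δx = 19.2 m.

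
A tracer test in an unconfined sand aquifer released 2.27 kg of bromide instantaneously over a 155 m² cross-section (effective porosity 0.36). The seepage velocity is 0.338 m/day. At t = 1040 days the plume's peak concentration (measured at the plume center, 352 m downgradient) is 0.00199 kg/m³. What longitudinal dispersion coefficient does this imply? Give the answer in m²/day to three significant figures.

0.0320 m²/day

At the plume center C_max = M/(n_e·A·√(4πDt)), so D = M²/(4πt·(n_e·A·C_max)²).
n_e·A·C_max = 0.36 × 155 × 0.00199 = 0.1110 kg/m.
D = 2.27²/(4π × 1040 × 0.1110²) = 0.0320 m²/day.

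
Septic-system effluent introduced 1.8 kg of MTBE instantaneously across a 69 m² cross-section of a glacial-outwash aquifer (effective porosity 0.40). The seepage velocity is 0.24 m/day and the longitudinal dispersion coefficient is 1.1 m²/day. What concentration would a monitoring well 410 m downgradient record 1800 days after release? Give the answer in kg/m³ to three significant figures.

0.000389 kg/m³

For an instantaneous plane source, C(x,t) = M/(n_e·A·√(4πDt)) · exp(−(x−vt)²/(4Dt)), with n_e·A the pore (flow) area.
Plume center vt = 0.24 × 1800 = 432 m, so the well at 410 m is 22 m upgradient of the peak.
√(4πDt) = 157.7 m, giving peak height M/(n_e·A·√(4πDt)) = 1.8/(0.40 × 69 × 157.7) = 0.0004136 kg/m³.
(x−vt)²/(4Dt) = (-22)²/(4 × 1.1 × 1800) = 0.06111; exp(−0.06111) = 0.9407.
C = 0.0004136 × 0.9407 = 0.000389 kg/m³.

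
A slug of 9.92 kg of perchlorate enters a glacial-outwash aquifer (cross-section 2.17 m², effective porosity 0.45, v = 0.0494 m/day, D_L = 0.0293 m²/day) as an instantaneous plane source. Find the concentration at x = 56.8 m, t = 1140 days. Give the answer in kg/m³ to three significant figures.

0.495 kg/m³

For an instantaneous plane source, C(x,t) = M/(n_e·A·√(4πDt)) · exp(−(x−vt)²/(4Dt)), with n_e·A the pore (flow) area.
Plume center vt = 0.0494 × 1140 = 56.316 m, so the well at 56.8 m is 0.484 m downgradient of the peak.
√(4πDt) = 20.49 m, giving peak height M/(n_e·A·√(4πDt)) = 9.92/(0.45 × 2.17 × 20.49) = 0.4958 kg/m³.
(x−vt)²/(4Dt) = (0.484)²/(4 × 0.0293 × 1140) = 0.001753; exp(−0.001753) = 0.9982.
C = 0.4958 × 0.9982 = 0.495 kg/m³.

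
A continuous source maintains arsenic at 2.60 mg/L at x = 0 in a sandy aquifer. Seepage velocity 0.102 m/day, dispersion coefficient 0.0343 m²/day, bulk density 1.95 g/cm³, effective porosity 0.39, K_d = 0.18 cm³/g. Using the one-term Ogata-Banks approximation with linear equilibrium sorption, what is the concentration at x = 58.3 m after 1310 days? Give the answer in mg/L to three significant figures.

2.50 mg/L

Retardation factor R = 1 + ρ_b·K_d/n = 1 + 1.95 × 0.18/0.39 = 1.900.
Sorption retards both mechanisms: v_R = v/R = 0.05368 m/day, D_R = D/R = 0.01805 m²/day.
v_R·t = 0.05368 × 1310 = 70.3208 m; 2√(D_R t) = 9.725 m; argument = (58.3 − 70.3208)/9.725 = -1.236.
C = C₀ × ½·erfc(-1.236) = 2.60 × 0.9598 = 2.50 mg/L.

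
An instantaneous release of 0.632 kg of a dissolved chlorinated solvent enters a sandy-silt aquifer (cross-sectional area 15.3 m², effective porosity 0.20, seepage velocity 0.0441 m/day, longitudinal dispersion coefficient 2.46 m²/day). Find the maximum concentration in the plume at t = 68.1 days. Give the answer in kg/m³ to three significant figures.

0.00450 kg/m³

The peak of an instantaneous 1D plume sits at x = vt; there the Gaussian factor is 1 and C_max = M/(n_e·A·√(4πDt)), where n_e·A is the pore area the mass is dissolved in.
√(4πDt) = √(4π × 2.46 × 68.1) = 45.88 m, so C_max = 0.632/(0.20 × 15.3 × 45.88) = 0.00450 kg/m³.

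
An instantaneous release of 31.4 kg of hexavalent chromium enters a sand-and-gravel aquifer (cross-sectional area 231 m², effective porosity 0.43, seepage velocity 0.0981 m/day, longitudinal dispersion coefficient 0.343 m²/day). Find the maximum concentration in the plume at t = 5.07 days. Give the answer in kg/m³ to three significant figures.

The peak of an instantaneous 1D plume sits at x = vt; there the Gaussian factor is 1 and C_max = M/(n_e·A·√(4πDt)), where n_e·A is the pore area the mass is dissolved in.
√(4πDt) = √(4π × 0.343 × 5.07) = 4.675 m, so C_max = 31.4/(0.43 × 231 × 4.675) = 0.0676 kg/m³.

0.0676 kg/m³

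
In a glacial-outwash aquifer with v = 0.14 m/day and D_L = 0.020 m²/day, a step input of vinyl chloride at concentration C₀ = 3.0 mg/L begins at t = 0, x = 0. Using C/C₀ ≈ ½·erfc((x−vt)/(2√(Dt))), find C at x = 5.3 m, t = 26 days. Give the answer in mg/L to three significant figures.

0.155 mg/L

For a continuous step input, C/C₀ ≈ ½·erfc((x−vt)/(2√(Dt))).
vt = 0.14 × 26 = 3.64 m and 2√(Dt) = 2√(0.020 × 26) = 1.442 m.
Argument (x−vt)/(2√(Dt)) = (5.3 − 3.64)/1.442 = 1.151; ½·erfc(1.151) = 0.05179.
C = 3.0 × 0.05179 = 0.155 mg/L.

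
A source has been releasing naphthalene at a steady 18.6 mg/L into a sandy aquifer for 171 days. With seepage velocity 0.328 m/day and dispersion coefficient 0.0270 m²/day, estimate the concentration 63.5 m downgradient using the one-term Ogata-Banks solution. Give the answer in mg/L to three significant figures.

0.137 mg/L

For a continuous step input, C/C₀ ≈ ½·erfc((x−vt)/(2√(Dt))).
vt = 0.328 × 171 = 56.088 m and 2√(Dt) = 2√(0.0270 × 171) = 4.297 m.
Argument (x−vt)/(2√(Dt)) = (63.5 − 56.088)/4.297 = 1.725; ½·erfc(1.725) = 0.007353.
C = 18.6 × 0.007353 = 0.137 mg/L.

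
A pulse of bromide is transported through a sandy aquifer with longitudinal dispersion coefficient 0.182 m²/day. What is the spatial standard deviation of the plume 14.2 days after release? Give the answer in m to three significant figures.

Dispersive spreading gives a Gaussian with σ² = 2Dt; advection only shifts the center.
σ = √(2 × 0.182 × 14.2) = 2.27 m.

2.27 m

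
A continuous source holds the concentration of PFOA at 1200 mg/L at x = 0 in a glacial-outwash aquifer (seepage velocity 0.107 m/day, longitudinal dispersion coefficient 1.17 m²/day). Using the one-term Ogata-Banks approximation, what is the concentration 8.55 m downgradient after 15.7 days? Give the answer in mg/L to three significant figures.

154 mg/L

For a continuous step input, C/C₀ ≈ ½·erfc((x−vt)/(2√(Dt))).
vt = 0.107 × 15.7 = 1.6799 m and 2√(Dt) = 2√(1.17 × 15.7) = 8.572 m.
Argument (x−vt)/(2√(Dt)) = (8.55 − 1.6799)/8.572 = 0.8015; ½·erfc(0.8015) = 0.1285.
C = 1200 × 0.1285 = 154 mg/L.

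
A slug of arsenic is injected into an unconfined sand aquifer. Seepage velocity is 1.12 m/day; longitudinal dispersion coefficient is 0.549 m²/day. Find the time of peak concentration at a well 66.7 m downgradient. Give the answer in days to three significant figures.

For the 1D instantaneous-source solution, setting ∂C/∂t = 0 at fixed x gives v²t² + 2Dt − x² = 0, so t = (√(D² + v²x²) − D)/v².
√(D² + v²x²) = √(0.549² + 1.12² × 66.7²) = 74.71; v² = 1.2544.
t = (74.71 − 0.549)/1.2544 = 59.1 days (vs. the pure-advection estimate x/v = 59.6 d).

59.1 days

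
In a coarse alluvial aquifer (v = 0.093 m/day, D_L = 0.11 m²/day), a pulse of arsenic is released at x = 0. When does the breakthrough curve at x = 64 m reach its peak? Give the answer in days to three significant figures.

676 days

For the 1D instantaneous-source solution, setting ∂C/∂t = 0 at fixed x gives v²t² + 2Dt − x² = 0, so t = (√(D² + v²x²) − D)/v².
√(D² + v²x²) = √(0.11² + 0.093² × 64²) = 5.953; v² = 0.008649.
t = (5.953 − 0.11)/0.008649 = 676 days (vs. the pure-advection estimate x/v = 688 d).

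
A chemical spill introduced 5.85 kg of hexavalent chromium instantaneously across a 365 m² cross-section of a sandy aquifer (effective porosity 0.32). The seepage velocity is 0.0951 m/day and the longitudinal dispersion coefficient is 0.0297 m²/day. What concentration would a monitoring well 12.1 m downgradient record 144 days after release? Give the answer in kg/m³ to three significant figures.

For an instantaneous plane source, C(x,t) = M/(n_e·A·√(4πDt)) · exp(−(x−vt)²/(4Dt)), with n_e·A the pore (flow) area.
Plume center vt = 0.0951 × 144 = 13.6944 m, so the well at 12.1 m is 1.5944 m upgradient of the peak.
√(4πDt) = 7.331 m, giving peak height M/(n_e·A·√(4πDt)) = 5.85/(0.32 × 365 × 7.331) = 0.006832 kg/m³.
(x−vt)²/(4Dt) = (-1.5944)²/(4 × 0.0297 × 144) = 0.1486; exp(−0.1486) = 0.8619.
C = 0.006832 × 0.8619 = 0.00589 kg/m³.

0.00589 kg/m³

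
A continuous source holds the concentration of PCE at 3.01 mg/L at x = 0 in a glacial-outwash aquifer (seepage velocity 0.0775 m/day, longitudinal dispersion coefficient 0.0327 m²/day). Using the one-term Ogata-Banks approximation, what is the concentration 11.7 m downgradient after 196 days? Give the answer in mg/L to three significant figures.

2.51 mg/L

For a continuous step input, C/C₀ ≈ ½·erfc((x−vt)/(2√(Dt))).
vt = 0.0775 × 196 = 15.19 m and 2√(Dt) = 2√(0.0327 × 196) = 5.063 m.
Argument (x−vt)/(2√(Dt)) = (11.7 − 15.19)/5.063 = -0.6893; ½·erfc(-0.6893) = 0.8352.
C = 3.01 × 0.8352 = 2.51 mg/L.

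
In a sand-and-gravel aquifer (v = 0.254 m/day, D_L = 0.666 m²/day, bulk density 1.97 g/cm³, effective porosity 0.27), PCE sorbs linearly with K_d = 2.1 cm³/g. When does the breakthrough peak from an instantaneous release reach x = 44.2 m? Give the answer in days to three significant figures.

Retardation factor R = 1 + ρ_b·K_d/n = 1 + 1.97 × 2.1/0.27 = 16.32.
Sorption retards both mechanisms: v_R = v/R = 0.01556 m/day, D_R = D/R = 0.04081 m²/day.
Peak time from v_R²t² + 2D_R t − x² = 0: t = (√(D_R² + v_R²x²) − D_R)/v_R².
√(D_R² + v_R²x²) = √(0.04081² + 0.01556² × 44.2²) = 0.6890; v_R² = 0.0002421.
t = (0.6890 − 0.04081)/0.0002421 = 2680 days.

2680 days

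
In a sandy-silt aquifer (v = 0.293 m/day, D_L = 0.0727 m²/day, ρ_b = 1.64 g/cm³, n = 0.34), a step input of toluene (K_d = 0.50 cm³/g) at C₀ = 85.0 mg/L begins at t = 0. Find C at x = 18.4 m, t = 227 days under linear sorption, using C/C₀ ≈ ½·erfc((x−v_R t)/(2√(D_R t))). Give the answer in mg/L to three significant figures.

Retardation factor R = 1 + ρ_b·K_d/n = 1 + 1.64 × 0.50/0.34 = 3.412.
Sorption retards both mechanisms: v_R = v/R = 0.08587 m/day, D_R = D/R = 0.02131 m²/day.
v_R·t = 0.08587 × 227 = 19.49249 m; 2√(D_R t) = 4.399 m; argument = (18.4 − 19.49249)/4.399 = -0.2483.
C = C₀ × ½·erfc(-0.2483) = 85.0 × 0.6373 = 54.2 mg/L.

54.2 mg/L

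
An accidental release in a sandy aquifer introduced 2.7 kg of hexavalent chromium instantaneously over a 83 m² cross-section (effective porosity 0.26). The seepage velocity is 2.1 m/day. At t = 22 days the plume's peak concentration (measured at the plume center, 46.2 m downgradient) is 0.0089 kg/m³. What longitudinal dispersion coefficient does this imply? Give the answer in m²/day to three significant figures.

At the plume center C_max = M/(n_e·A·√(4πDt)), so D = M²/(4πt·(n_e·A·C_max)²).
n_e·A·C_max = 0.26 × 83 × 0.0089 = 0.1921 kg/m.
D = 2.7²/(4π × 22 × 0.1921²) = 0.715 m²/day.

0.715 m²/day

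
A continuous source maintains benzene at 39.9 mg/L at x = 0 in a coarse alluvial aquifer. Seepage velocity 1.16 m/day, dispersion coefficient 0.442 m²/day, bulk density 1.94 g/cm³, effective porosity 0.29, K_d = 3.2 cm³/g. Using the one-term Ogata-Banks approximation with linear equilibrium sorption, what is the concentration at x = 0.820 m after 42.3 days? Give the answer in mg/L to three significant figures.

34.1 mg/L

Retardation factor R = 1 + ρ_b·K_d/n = 1 + 1.94 × 3.2/0.29 = 22.41.
Sorption retards both mechanisms: v_R = v/R = 0.05176 m/day, D_R = D/R = 0.01972 m²/day.
v_R·t = 0.05176 × 42.3 = 2.189448 m; 2√(D_R t) = 1.827 m; argument = (0.820 − 2.189448)/1.827 = -0.7496.
C = C₀ × ½·erfc(-0.7496) = 39.9 × 0.8554 = 34.1 mg/L.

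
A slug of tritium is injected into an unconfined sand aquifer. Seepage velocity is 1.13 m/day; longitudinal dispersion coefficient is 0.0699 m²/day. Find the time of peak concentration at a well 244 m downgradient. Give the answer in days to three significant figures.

216 days

For the 1D instantaneous-source solution, setting ∂C/∂t = 0 at fixed x gives v²t² + 2Dt − x² = 0, so t = (√(D² + v²x²) − D)/v².
√(D² + v²x²) = √(0.0699² + 1.13² × 244²) = 275.7; v² = 1.2769.
t = (275.7 − 0.0699)/1.2769 = 216 days (vs. the pure-advection estimate x/v = 216 d).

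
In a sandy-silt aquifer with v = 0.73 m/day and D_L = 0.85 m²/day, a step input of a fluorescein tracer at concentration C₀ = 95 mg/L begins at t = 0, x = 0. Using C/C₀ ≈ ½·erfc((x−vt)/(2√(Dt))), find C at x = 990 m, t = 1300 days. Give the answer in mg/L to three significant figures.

18.2 mg/L

For a continuous step input, C/C₀ ≈ ½·erfc((x−vt)/(2√(Dt))).
vt = 0.73 × 1300 = 949 m and 2√(Dt) = 2√(0.85 × 1300) = 66.48 m.
Argument (x−vt)/(2√(Dt)) = (990 − 949)/66.48 = 0.6167; ½·erfc(0.6167) = 0.1916.
C = 95 × 0.1916 = 18.2 mg/L.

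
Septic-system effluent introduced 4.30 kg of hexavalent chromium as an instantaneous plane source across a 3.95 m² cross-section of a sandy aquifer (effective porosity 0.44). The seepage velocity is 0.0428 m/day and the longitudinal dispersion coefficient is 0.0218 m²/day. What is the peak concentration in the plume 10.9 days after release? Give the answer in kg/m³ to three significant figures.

1.43 kg/m³

The peak of an instantaneous 1D plume sits at x = vt; there the Gaussian factor is 1 and C_max = M/(n_e·A·√(4πDt)), where n_e·A is the pore area the mass is dissolved in.
√(4πDt) = √(4π × 0.0218 × 10.9) = 1.728 m, so C_max = 4.30/(0.44 × 3.95 × 1.728) = 1.43 kg/m³.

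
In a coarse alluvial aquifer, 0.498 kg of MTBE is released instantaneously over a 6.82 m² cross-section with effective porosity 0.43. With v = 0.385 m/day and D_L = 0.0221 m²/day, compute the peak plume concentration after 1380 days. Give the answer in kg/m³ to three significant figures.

The peak of an instantaneous 1D plume sits at x = vt; there the Gaussian factor is 1 and C_max = M/(n_e·A·√(4πDt)), where n_e·A is the pore area the mass is dissolved in.
√(4πDt) = √(4π × 0.0221 × 1380) = 19.58 m, so C_max = 0.498/(0.43 × 6.82 × 19.58) = 0.00867 kg/m³.

0.00867 kg/m³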